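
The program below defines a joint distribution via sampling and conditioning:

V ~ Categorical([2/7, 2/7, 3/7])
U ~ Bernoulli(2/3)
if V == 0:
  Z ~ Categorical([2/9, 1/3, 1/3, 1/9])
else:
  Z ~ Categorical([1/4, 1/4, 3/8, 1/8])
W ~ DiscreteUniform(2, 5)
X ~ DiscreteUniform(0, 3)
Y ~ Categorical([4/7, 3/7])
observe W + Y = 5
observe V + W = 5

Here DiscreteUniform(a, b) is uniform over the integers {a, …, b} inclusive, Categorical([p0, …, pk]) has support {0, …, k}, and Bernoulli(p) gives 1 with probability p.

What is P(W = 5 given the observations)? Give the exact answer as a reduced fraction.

P(W = 5 | obs) = 4/7

Enumerate traces; 64 have nonzero weight after conditioning:
  (V=0, U=0, Z=0, W=5, X=0, Y=0) weight 1/1323
  (V=0, U=0, Z=0, W=5, X=1, Y=0) weight 1/1323
  (V=0, U=0, Z=0, W=5, X=2, Y=0) weight 1/1323
  (V=0, U=0, Z=0, W=5, X=3, Y=0) weight 1/1323
  (V=0, U=0, Z=1, W=5, X=0, Y=0) weight 1/882
  (V=0, U=0, Z=1, W=5, X=1, Y=0) weight 1/882
  (V=0, U=0, Z=1, W=5, X=2, Y=0) weight 1/882
  (V=0, U=0, Z=1, W=5, X=3, Y=0) weight 1/882
  (V=1, U=0, Z=0, W=4, X=0, Y=1) weight 1/1568
  … 55 more
Group by W:
  weight(W=4) = 3/98
  weight(W=5) = 2/49
Total weight = 3/98 + 2/49 = 1/14
P(W=4 | obs) = 3/98 / 1/14 = 3/7
P(W=5 | obs) = 2/49 / 1/14 = 4/7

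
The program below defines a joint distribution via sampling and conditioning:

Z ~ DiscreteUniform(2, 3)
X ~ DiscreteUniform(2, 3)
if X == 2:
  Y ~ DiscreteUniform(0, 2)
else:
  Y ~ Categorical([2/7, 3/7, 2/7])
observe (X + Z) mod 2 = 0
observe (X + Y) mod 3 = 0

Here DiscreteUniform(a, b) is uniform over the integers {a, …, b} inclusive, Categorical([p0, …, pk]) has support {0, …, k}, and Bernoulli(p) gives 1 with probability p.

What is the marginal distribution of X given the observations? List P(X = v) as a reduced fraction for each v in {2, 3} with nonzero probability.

Enumerate traces; 2 have nonzero weight after conditioning:
  (Z=2, X=2, Y=1) weight 1/12
  (Z=3, X=3, Y=0) weight 1/14
Group by X:
  weight(X=2) = 1/12
  weight(X=3) = 1/14
Total weight = 1/12 + 1/14 = 13/84
P(X=2 | obs) = 1/12 / 13/84 = 7/13
P(X=3 | obs) = 1/14 / 13/84 = 6/13

P(X=2) = 7/13, P(X=3) = 6/13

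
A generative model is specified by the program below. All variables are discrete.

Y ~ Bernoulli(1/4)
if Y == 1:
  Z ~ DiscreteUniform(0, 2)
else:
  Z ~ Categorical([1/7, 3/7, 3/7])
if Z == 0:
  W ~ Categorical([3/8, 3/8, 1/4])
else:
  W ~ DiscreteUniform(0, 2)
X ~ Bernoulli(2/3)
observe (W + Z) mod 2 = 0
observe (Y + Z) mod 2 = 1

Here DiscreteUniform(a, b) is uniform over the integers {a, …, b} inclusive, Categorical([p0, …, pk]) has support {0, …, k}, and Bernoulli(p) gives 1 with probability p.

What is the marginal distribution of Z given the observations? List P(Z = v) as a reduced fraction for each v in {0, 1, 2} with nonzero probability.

P(Z=0) = 105/433, P(Z=1) = 216/433, P(Z=2) = 112/433

Enumerate traces; 10 have nonzero weight after conditioning:
  (Y=0, Z=1, W=1, X=0) weight 1/28
  (Y=0, Z=1, W=1, X=1) weight 1/14
  (Y=1, Z=0, W=0, X=0) weight 1/96
  (Y=1, Z=0, W=0, X=1) weight 1/48
  (Y=1, Z=0, W=2, X=0) weight 1/144
  (Y=1, Z=0, W=2, X=1) weight 1/72
  (Y=1, Z=2, W=0, X=0) weight 1/108
  (Y=1, Z=2, W=0, X=1) weight 1/54
  … 2 more
Group by Z:
  weight(Z=0) = 5/96
  weight(Z=1) = 3/28
  weight(Z=2) = 1/18
Total weight = 5/96 + 3/28 + 1/18 = 433/2016
P(Z=0 | obs) = 5/96 / 433/2016 = 105/433
P(Z=1 | obs) = 3/28 / 433/2016 = 216/433
P(Z=2 | obs) = 1/18 / 433/2016 = 112/433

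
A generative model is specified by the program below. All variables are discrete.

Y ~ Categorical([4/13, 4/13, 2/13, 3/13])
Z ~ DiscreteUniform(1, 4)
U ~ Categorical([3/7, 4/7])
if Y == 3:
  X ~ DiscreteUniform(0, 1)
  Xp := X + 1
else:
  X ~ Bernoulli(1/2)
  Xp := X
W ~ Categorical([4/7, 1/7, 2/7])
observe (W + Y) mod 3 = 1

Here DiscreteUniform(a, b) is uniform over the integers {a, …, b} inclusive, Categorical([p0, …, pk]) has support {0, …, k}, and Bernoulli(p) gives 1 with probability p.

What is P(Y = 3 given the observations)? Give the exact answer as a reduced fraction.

Enumerate traces; 64 have nonzero weight after conditioning:
  (Y=0, Z=1, U=0, X=0, W=1) weight 3/1274
  (Y=0, Z=1, U=0, X=1, W=1) weight 3/1274
  (Y=0, Z=1, U=1, X=0, W=1) weight 2/637
  (Y=0, Z=1, U=1, X=1, W=1) weight 2/637
  (Y=0, Z=2, U=0, X=0, W=1) weight 3/1274
  (Y=0, Z=2, U=0, X=1, W=1) weight 3/1274
  (Y=0, Z=2, U=1, X=0, W=1) weight 2/637
  (Y=0, Z=2, U=1, X=1, W=1) weight 2/637
  (Y=1, Z=1, U=0, X=0, W=0) weight 6/637
  (Y=2, Z=1, U=0, X=0, W=2) weight 3/1274
  … 54 more
Group by Y:
  weight(Y=0) = 4/91
  weight(Y=1) = 16/91
  weight(Y=2) = 4/91
  weight(Y=3) = 3/91
Total weight = 4/91 + 16/91 + 4/91 + 3/91 = 27/91
P(Y=0 | obs) = 4/91 / 27/91 = 4/27
P(Y=1 | obs) = 16/91 / 27/91 = 16/27
P(Y=2 | obs) = 4/91 / 27/91 = 4/27
P(Y=3 | obs) = 3/91 / 27/91 = 1/9

P(Y = 3 | obs) = 1/9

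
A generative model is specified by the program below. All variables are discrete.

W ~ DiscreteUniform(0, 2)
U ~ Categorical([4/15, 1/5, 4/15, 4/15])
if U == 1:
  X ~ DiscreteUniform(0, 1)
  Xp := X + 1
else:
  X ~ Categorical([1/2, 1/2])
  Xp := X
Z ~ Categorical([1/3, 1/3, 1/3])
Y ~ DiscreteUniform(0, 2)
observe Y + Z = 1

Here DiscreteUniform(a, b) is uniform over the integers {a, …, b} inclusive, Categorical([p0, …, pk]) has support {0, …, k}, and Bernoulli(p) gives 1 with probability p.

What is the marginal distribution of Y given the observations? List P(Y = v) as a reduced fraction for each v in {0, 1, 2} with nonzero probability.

P(Y=0) = 1/2, P(Y=1) = 1/2

Enumerate traces; 48 have nonzero weight after conditioning:
  (W=0, U=0, X=0, Z=0, Y=1) weight 2/405
  (W=0, U=0, X=0, Z=1, Y=0) weight 2/405
  (W=0, U=0, X=1, Z=0, Y=1) weight 2/405
  (W=0, U=0, X=1, Z=1, Y=0) weight 2/405
  (W=0, U=1, X=0, Z=0, Y=1) weight 1/270
  (W=0, U=1, X=0, Z=1, Y=0) weight 1/270
  (W=0, U=1, X=1, Z=0, Y=1) weight 1/270
  (W=0, U=1, X=1, Z=1, Y=0) weight 1/270
  … 40 more
Group by Y:
  weight(Y=0) = 1/9
  weight(Y=1) = 1/9
Total weight = 1/9 + 1/9 = 2/9
P(Y=0 | obs) = 1/9 / 2/9 = 1/2
P(Y=1 | obs) = 1/9 / 2/9 = 1/2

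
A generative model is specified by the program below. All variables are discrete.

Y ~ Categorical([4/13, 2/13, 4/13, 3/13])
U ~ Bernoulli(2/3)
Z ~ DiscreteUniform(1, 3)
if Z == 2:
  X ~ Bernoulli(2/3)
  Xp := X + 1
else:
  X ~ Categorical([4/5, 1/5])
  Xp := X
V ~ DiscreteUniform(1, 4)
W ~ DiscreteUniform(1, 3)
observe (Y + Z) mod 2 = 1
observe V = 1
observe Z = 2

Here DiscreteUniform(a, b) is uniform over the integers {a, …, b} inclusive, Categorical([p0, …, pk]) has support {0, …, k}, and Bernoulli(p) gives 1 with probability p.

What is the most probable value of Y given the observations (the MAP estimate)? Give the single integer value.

argmax_v P(Y = v | obs) = 3

Enumerate traces; 24 have nonzero weight after conditioning:
  (Y=1, U=0, Z=2, X=0, V=1, W=1) weight 1/2106
  (Y=1, U=0, Z=2, X=0, V=1, W=2) weight 1/2106
  (Y=1, U=0, Z=2, X=0, V=1, W=3) weight 1/2106
  (Y=1, U=0, Z=2, X=1, V=1, W=1) weight 1/1053
  (Y=1, U=0, Z=2, X=1, V=1, W=2) weight 1/1053
  (Y=1, U=0, Z=2, X=1, V=1, W=3) weight 1/1053
  (Y=1, U=1, Z=2, X=0, V=1, W=1) weight 1/1053
  (Y=1, U=1, Z=2, X=0, V=1, W=2) weight 1/1053
  (Y=3, U=0, Z=2, X=0, V=1, W=1) weight 1/1404
  … 15 more
Group by Y:
  weight(Y=1) = 1/78
  weight(Y=3) = 1/52
Total weight = 1/78 + 1/52 = 5/156
P(Y=1 | obs) = 1/78 / 5/156 = 2/5
P(Y=3 | obs) = 1/52 / 5/156 = 3/5
argmax = 3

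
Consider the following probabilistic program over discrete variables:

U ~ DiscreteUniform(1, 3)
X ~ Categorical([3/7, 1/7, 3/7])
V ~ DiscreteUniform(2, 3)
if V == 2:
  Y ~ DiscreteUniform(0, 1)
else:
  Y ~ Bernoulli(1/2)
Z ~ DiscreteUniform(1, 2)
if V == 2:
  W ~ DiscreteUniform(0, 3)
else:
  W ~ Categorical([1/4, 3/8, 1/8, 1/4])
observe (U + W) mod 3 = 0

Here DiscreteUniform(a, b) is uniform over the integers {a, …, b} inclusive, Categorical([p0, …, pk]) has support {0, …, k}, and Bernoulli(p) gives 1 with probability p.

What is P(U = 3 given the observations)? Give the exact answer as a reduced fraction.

P(U = 3 | obs) = 1/2

Enumerate traces; 96 have nonzero weight after conditioning:
  (U=1, X=0, V=2, Y=0, Z=1, W=2) weight 1/224
  (U=1, X=0, V=2, Y=0, Z=2, W=2) weight 1/224
  (U=1, X=0, V=2, Y=1, Z=1, W=2) weight 1/224
  (U=1, X=0, V=2, Y=1, Z=2, W=2) weight 1/224
  (U=1, X=0, V=3, Y=0, Z=1, W=2) weight 1/448
  (U=1, X=0, V=3, Y=0, Z=2, W=2) weight 1/448
  (U=1, X=0, V=3, Y=1, Z=1, W=2) weight 1/448
  (U=1, X=0, V=3, Y=1, Z=2, W=2) weight 1/448
  (U=2, X=0, V=2, Y=0, Z=1, W=1) weight 1/224
  (U=3, X=0, V=2, Y=0, Z=1, W=0) weight 1/224
  … 86 more
Group by U:
  weight(U=1) = 1/16
  weight(U=2) = 5/48
  weight(U=3) = 1/6
Total weight = 1/16 + 5/48 + 1/6 = 1/3
P(U=1 | obs) = 1/16 / 1/3 = 3/16
P(U=2 | obs) = 5/48 / 1/3 = 5/16
P(U=3 | obs) = 1/6 / 1/3 = 1/2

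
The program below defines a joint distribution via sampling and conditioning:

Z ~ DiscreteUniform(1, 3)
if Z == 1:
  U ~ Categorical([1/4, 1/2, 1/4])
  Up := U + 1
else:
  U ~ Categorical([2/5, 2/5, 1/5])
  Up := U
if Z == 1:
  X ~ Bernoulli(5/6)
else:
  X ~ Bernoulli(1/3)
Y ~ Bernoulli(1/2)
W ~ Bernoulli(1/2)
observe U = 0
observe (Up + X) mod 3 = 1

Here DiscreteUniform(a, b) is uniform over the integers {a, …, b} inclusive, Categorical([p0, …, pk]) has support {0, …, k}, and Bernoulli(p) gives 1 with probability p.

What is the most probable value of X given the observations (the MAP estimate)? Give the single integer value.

argmax_v P(X = v | obs) = 1

Enumerate traces; 12 have nonzero weight after conditioning:
  (Z=1, U=0, X=0, Y=0, W=0) weight 1/288
  (Z=1, U=0, X=0, Y=0, W=1) weight 1/288
  (Z=1, U=0, X=0, Y=1, W=0) weight 1/288
  (Z=1, U=0, X=0, Y=1, W=1) weight 1/288
  (Z=2, U=0, X=1, Y=0, W=0) weight 1/90
  (Z=2, U=0, X=1, Y=0, W=1) weight 1/90
  (Z=2, U=0, X=1, Y=1, W=0) weight 1/90
  (Z=2, U=0, X=1, Y=1, W=1) weight 1/90
  … 4 more
Group by X:
  weight(X=0) = 1/72
  weight(X=1) = 4/45
Total weight = 1/72 + 4/45 = 37/360
P(X=0 | obs) = 1/72 / 37/360 = 5/37
P(X=1 | obs) = 4/45 / 37/360 = 32/37
argmax = 1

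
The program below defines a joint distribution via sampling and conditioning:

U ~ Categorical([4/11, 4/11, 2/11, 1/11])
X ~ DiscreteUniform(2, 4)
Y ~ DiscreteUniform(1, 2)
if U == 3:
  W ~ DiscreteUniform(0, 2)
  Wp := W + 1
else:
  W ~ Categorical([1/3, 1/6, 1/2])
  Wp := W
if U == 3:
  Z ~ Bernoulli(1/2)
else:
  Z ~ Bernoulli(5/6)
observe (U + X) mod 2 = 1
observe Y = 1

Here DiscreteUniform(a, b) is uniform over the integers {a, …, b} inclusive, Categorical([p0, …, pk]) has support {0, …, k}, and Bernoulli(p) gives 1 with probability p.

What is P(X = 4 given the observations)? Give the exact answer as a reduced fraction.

Enumerate traces; 36 have nonzero weight after conditioning:
  (U=0, X=3, Y=1, W=0, Z=0) weight 1/297
  (U=0, X=3, Y=1, W=0, Z=1) weight 5/297
  (U=0, X=3, Y=1, W=1, Z=0) weight 1/594
  (U=0, X=3, Y=1, W=1, Z=1) weight 5/594
  (U=0, X=3, Y=1, W=2, Z=0) weight 1/198
  (U=0, X=3, Y=1, W=2, Z=1) weight 5/198
  (U=1, X=2, Y=1, W=0, Z=0) weight 1/297
  (U=1, X=2, Y=1, W=0, Z=1) weight 5/297
  (U=1, X=4, Y=1, W=0, Z=0) weight 1/297
  … 27 more
Group by X:
  weight(X=2) = 5/66
  weight(X=3) = 1/11
  weight(X=4) = 5/66
Total weight = 5/66 + 1/11 + 5/66 = 8/33
P(X=2 | obs) = 5/66 / 8/33 = 5/16
P(X=3 | obs) = 1/11 / 8/33 = 3/8
P(X=4 | obs) = 5/66 / 8/33 = 5/16

P(X = 4 | obs) = 5/16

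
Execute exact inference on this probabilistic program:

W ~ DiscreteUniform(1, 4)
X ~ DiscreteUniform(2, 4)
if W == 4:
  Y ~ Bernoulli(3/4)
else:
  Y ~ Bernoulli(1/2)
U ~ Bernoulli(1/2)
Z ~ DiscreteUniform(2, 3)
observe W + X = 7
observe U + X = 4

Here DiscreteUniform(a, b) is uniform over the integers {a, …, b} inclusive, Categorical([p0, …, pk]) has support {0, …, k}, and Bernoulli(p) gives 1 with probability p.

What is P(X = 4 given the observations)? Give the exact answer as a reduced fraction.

Enumerate traces; 8 have nonzero weight after conditioning:
  (W=3, X=4, Y=0, U=0, Z=2) weight 1/96
  (W=3, X=4, Y=0, U=0, Z=3) weight 1/96
  (W=3, X=4, Y=1, U=0, Z=2) weight 1/96
  (W=3, X=4, Y=1, U=0, Z=3) weight 1/96
  (W=4, X=3, Y=0, U=1, Z=2) weight 1/192
  (W=4, X=3, Y=0, U=1, Z=3) weight 1/192
  (W=4, X=3, Y=1, U=1, Z=2) weight 1/64
  (W=4, X=3, Y=1, U=1, Z=3) weight 1/64
Group by X:
  weight(X=3) = 1/24
  weight(X=4) = 1/24
Total weight = 1/24 + 1/24 = 1/12
P(X=3 | obs) = 1/24 / 1/12 = 1/2
P(X=4 | obs) = 1/24 / 1/12 = 1/2

P(X = 4 | obs) = 1/2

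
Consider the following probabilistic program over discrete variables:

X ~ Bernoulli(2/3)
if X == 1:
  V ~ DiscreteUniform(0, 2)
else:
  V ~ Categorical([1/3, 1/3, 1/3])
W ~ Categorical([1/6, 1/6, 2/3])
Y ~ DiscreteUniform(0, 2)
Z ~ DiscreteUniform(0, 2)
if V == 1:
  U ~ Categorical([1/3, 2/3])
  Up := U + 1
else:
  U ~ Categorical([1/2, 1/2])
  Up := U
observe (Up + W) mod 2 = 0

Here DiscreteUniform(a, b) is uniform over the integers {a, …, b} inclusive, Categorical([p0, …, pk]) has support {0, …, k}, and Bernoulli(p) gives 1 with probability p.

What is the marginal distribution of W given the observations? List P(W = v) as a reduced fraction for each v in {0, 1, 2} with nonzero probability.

P(W=0) = 5/29, P(W=1) = 4/29, P(W=2) = 20/29

Enumerate traces; 162 have nonzero weight after conditioning:
  (X=0, V=0, W=0, Y=0, Z=0, U=0) weight 1/972
  (X=0, V=0, W=0, Y=0, Z=1, U=0) weight 1/972
  (X=0, V=0, W=0, Y=0, Z=2, U=0) weight 1/972
  (X=0, V=0, W=0, Y=1, Z=0, U=0) weight 1/972
  (X=0, V=0, W=0, Y=1, Z=1, U=0) weight 1/972
  (X=0, V=0, W=0, Y=1, Z=2, U=0) weight 1/972
  (X=0, V=0, W=0, Y=2, Z=0, U=0) weight 1/972
  (X=0, V=0, W=0, Y=2, Z=1, U=0) weight 1/972
  (X=0, V=0, W=1, Y=0, Z=0, U=1) weight 1/972
  (X=0, V=0, W=2, Y=0, Z=0, U=0) weight 1/243
  … 152 more
Group by W:
  weight(W=0) = 5/54
  weight(W=1) = 2/27
  weight(W=2) = 10/27
Total weight = 5/54 + 2/27 + 10/27 = 29/54
P(W=0 | obs) = 5/54 / 29/54 = 5/29
P(W=1 | obs) = 2/27 / 29/54 = 4/29
P(W=2 | obs) = 10/27 / 29/54 = 20/29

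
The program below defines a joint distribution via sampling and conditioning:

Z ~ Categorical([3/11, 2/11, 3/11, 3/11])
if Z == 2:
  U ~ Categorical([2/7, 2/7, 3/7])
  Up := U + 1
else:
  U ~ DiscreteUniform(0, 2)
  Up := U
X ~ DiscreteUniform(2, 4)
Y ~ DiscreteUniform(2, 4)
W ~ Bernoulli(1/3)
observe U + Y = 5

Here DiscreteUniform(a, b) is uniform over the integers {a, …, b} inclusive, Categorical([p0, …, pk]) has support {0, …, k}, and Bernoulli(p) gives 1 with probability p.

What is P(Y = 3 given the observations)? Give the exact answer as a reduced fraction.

P(Y = 3 | obs) = 83/157

Enumerate traces; 48 have nonzero weight after conditioning:
  (Z=0, U=1, X=2, Y=4, W=0) weight 2/297
  (Z=0, U=1, X=2, Y=4, W=1) weight 1/297
  (Z=0, U=1, X=3, Y=4, W=0) weight 2/297
  (Z=0, U=1, X=3, Y=4, W=1) weight 1/297
  (Z=0, U=1, X=4, Y=4, W=0) weight 2/297
  (Z=0, U=1, X=4, Y=4, W=1) weight 1/297
  (Z=0, U=2, X=2, Y=3, W=0) weight 2/297
  (Z=0, U=2, X=2, Y=3, W=1) weight 1/297
  … 40 more
Group by Y:
  weight(Y=3) = 83/693
  weight(Y=4) = 74/693
Total weight = 83/693 + 74/693 = 157/693
P(Y=3 | obs) = 83/693 / 157/693 = 83/157
P(Y=4 | obs) = 74/693 / 157/693 = 74/157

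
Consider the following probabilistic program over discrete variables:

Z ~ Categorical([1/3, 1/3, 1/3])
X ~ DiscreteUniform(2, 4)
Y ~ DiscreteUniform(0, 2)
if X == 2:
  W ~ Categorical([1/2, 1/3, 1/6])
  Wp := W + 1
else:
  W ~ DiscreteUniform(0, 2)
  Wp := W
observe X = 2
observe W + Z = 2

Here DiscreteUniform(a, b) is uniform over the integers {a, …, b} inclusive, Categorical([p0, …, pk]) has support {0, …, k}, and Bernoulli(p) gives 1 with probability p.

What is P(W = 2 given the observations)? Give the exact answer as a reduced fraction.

P(W = 2 | obs) = 1/6

Enumerate traces; 9 have nonzero weight after conditioning:
  (Z=0, X=2, Y=0, W=2) weight 1/162
  (Z=0, X=2, Y=1, W=2) weight 1/162
  (Z=0, X=2, Y=2, W=2) weight 1/162
  (Z=1, X=2, Y=0, W=1) weight 1/81
  (Z=1, X=2, Y=1, W=1) weight 1/81
  (Z=1, X=2, Y=2, W=1) weight 1/81
  (Z=2, X=2, Y=0, W=0) weight 1/54
  (Z=2, X=2, Y=1, W=0) weight 1/54
  … 1 more
Group by W:
  weight(W=0) = 1/18
  weight(W=1) = 1/27
  weight(W=2) = 1/54
Total weight = 1/18 + 1/27 + 1/54 = 1/9
P(W=0 | obs) = 1/18 / 1/9 = 1/2
P(W=1 | obs) = 1/27 / 1/9 = 1/3
P(W=2 | obs) = 1/54 / 1/9 = 1/6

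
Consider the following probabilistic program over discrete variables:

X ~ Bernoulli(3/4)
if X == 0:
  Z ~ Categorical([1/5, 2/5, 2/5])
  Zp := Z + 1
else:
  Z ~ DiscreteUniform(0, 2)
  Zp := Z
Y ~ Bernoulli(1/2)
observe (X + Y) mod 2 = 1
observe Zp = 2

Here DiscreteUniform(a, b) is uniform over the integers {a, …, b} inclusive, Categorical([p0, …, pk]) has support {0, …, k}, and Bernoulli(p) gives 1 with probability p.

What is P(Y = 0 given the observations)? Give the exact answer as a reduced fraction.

P(Y = 0 | obs) = 5/7

Enumerate traces; 2 have nonzero weight after conditioning:
  (X=0, Z=1, Y=1) weight 1/20
  (X=1, Z=2, Y=0) weight 1/8
Group by Y:
  weight(Y=0) = 1/8
  weight(Y=1) = 1/20
Total weight = 1/8 + 1/20 = 7/40
P(Y=0 | obs) = 1/8 / 7/40 = 5/7
P(Y=1 | obs) = 1/20 / 7/40 = 2/7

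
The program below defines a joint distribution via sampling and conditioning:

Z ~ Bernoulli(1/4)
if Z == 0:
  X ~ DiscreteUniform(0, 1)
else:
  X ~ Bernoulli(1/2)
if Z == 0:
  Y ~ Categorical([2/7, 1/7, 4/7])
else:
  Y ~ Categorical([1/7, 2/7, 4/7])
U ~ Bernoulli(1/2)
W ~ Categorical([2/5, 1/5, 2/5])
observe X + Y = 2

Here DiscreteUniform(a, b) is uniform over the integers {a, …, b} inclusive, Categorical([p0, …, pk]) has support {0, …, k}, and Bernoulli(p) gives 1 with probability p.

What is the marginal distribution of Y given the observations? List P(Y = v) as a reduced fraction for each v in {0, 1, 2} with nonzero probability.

Enumerate traces; 24 have nonzero weight after conditioning:
  (Z=0, X=0, Y=2, U=0, W=0) weight 3/70
  (Z=0, X=0, Y=2, U=0, W=1) weight 3/140
  (Z=0, X=0, Y=2, U=0, W=2) weight 3/70
  (Z=0, X=0, Y=2, U=1, W=0) weight 3/70
  (Z=0, X=0, Y=2, U=1, W=1) weight 3/140
  (Z=0, X=0, Y=2, U=1, W=2) weight 3/70
  (Z=0, X=1, Y=1, U=0, W=0) weight 3/280
  (Z=0, X=1, Y=1, U=0, W=1) weight 3/560
  … 16 more
Group by Y:
  weight(Y=1) = 5/56
  weight(Y=2) = 2/7
Total weight = 5/56 + 2/7 = 3/8
P(Y=1 | obs) = 5/56 / 3/8 = 5/21
P(Y=2 | obs) = 2/7 / 3/8 = 16/21

P(Y=1) = 5/21, P(Y=2) = 16/21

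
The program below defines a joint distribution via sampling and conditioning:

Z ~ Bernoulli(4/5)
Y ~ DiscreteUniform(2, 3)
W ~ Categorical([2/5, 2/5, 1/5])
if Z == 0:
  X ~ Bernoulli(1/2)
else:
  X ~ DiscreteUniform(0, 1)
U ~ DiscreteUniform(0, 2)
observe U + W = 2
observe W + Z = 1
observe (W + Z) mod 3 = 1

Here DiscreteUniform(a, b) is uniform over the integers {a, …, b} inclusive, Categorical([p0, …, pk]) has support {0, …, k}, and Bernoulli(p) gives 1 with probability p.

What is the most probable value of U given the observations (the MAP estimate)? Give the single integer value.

argmax_v P(U = v | obs) = 2

Enumerate traces; 8 have nonzero weight after conditioning:
  (Z=0, Y=2, W=1, X=0, U=1) weight 1/150
  (Z=0, Y=2, W=1, X=1, U=1) weight 1/150
  (Z=0, Y=3, W=1, X=0, U=1) weight 1/150
  (Z=0, Y=3, W=1, X=1, U=1) weight 1/150
  (Z=1, Y=2, W=0, X=0, U=2) weight 2/75
  (Z=1, Y=2, W=0, X=1, U=2) weight 2/75
  (Z=1, Y=3, W=0, X=0, U=2) weight 2/75
  (Z=1, Y=3, W=0, X=1, U=2) weight 2/75
Group by U:
  weight(U=1) = 2/75
  weight(U=2) = 8/75
Total weight = 2/75 + 8/75 = 2/15
P(U=1 | obs) = 2/75 / 2/15 = 1/5
P(U=2 | obs) = 8/75 / 2/15 = 4/5
argmax = 2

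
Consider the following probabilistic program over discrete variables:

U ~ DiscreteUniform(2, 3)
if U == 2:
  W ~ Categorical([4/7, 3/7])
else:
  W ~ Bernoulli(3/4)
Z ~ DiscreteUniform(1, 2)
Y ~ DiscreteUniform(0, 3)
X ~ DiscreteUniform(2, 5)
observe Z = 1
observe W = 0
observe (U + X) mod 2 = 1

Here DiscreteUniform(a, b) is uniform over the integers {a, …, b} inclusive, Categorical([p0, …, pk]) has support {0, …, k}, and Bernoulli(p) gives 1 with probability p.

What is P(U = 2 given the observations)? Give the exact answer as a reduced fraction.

P(U = 2 | obs) = 16/23

Enumerate traces; 16 have nonzero weight after conditioning:
  (U=2, W=0, Z=1, Y=0, X=3) weight 1/112
  (U=2, W=0, Z=1, Y=0, X=5) weight 1/112
  (U=2, W=0, Z=1, Y=1, X=3) weight 1/112
  (U=2, W=0, Z=1, Y=1, X=5) weight 1/112
  (U=2, W=0, Z=1, Y=2, X=3) weight 1/112
  (U=2, W=0, Z=1, Y=2, X=5) weight 1/112
  (U=2, W=0, Z=1, Y=3, X=3) weight 1/112
  (U=2, W=0, Z=1, Y=3, X=5) weight 1/112
  (U=3, W=0, Z=1, Y=0, X=2) weight 1/256
  … 7 more
Group by U:
  weight(U=2) = 1/14
  weight(U=3) = 1/32
Total weight = 1/14 + 1/32 = 23/224
P(U=2 | obs) = 1/14 / 23/224 = 16/23
P(U=3 | obs) = 1/32 / 23/224 = 7/23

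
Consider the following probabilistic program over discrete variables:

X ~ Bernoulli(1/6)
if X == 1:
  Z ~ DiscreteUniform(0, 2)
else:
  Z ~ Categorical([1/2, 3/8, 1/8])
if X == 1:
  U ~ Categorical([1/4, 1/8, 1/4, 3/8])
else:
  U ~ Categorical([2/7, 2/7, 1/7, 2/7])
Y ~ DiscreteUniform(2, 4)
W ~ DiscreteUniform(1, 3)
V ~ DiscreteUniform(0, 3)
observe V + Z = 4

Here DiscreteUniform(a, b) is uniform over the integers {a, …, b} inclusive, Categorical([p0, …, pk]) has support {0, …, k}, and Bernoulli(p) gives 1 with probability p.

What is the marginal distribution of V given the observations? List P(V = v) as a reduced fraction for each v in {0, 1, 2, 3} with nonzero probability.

P(V=2) = 23/76, P(V=3) = 53/76

Enumerate traces; 144 have nonzero weight after conditioning:
  (X=0, Z=1, U=0, Y=2, W=1, V=3) weight 5/2016
  (X=0, Z=1, U=0, Y=2, W=2, V=3) weight 5/2016
  (X=0, Z=1, U=0, Y=2, W=3, V=3) weight 5/2016
  (X=0, Z=1, U=0, Y=3, W=1, V=3) weight 5/2016
  (X=0, Z=1, U=0, Y=3, W=2, V=3) weight 5/2016
  (X=0, Z=1, U=0, Y=3, W=3, V=3) weight 5/2016
  (X=0, Z=1, U=0, Y=4, W=1, V=3) weight 5/2016
  (X=0, Z=1, U=0, Y=4, W=2, V=3) weight 5/2016
  (X=0, Z=2, U=0, Y=2, W=1, V=2) weight 5/6048
  … 135 more
Group by V:
  weight(V=2) = 23/576
  weight(V=3) = 53/576
Total weight = 23/576 + 53/576 = 19/144
P(V=2 | obs) = 23/576 / 19/144 = 23/76
P(V=3 | obs) = 53/576 / 19/144 = 53/76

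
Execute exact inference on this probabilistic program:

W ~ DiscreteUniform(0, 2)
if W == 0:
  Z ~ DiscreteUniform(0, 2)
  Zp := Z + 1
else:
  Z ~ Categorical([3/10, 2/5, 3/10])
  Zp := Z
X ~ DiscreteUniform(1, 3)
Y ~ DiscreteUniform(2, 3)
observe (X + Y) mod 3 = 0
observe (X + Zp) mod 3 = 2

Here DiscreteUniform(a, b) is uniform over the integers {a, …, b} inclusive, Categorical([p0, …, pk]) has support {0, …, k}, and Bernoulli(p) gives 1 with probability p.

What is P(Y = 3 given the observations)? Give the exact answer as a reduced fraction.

Enumerate traces; 6 have nonzero weight after conditioning:
  (W=0, Z=0, X=1, Y=2) weight 1/54
  (W=0, Z=1, X=3, Y=3) weight 1/54
  (W=1, Z=1, X=1, Y=2) weight 1/45
  (W=1, Z=2, X=3, Y=3) weight 1/60
  (W=2, Z=1, X=1, Y=2) weight 1/45
  (W=2, Z=2, X=3, Y=3) weight 1/60
Group by Y:
  weight(Y=2) = 17/270
  weight(Y=3) = 7/135
Total weight = 17/270 + 7/135 = 31/270
P(Y=2 | obs) = 17/270 / 31/270 = 17/31
P(Y=3 | obs) = 7/135 / 31/270 = 14/31

P(Y = 3 | obs) = 14/31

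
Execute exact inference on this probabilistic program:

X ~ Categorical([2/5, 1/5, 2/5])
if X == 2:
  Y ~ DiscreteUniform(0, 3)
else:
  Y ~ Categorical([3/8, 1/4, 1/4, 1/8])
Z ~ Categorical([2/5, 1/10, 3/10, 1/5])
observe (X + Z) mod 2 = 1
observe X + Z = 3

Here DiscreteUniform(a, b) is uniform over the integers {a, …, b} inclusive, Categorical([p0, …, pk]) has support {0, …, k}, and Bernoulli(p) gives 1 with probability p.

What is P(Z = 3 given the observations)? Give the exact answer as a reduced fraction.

Enumerate traces; 12 have nonzero weight after conditioning:
  (X=0, Y=0, Z=3) weight 3/100
  (X=0, Y=1, Z=3) weight 1/50
  (X=0, Y=2, Z=3) weight 1/50
  (X=0, Y=3, Z=3) weight 1/100
  (X=1, Y=0, Z=2) weight 9/400
  (X=1, Y=1, Z=2) weight 3/200
  (X=1, Y=2, Z=2) weight 3/200
  (X=1, Y=3, Z=2) weight 3/400
  (X=2, Y=0, Z=1) weight 1/100
  … 3 more
Group by Z:
  weight(Z=1) = 1/25
  weight(Z=2) = 3/50
  weight(Z=3) = 2/25
Total weight = 1/25 + 3/50 + 2/25 = 9/50
P(Z=1 | obs) = 1/25 / 9/50 = 2/9
P(Z=2 | obs) = 3/50 / 9/50 = 1/3
P(Z=3 | obs) = 2/25 / 9/50 = 4/9

P(Z = 3 | obs) = 4/9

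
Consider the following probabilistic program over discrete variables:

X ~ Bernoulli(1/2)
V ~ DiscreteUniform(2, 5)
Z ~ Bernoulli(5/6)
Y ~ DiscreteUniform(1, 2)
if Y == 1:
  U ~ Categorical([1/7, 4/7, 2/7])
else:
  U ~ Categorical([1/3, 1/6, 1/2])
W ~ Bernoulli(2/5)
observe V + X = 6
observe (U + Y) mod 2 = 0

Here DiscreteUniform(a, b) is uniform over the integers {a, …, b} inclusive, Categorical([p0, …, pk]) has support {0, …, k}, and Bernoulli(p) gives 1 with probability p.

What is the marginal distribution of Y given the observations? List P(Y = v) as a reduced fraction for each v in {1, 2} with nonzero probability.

P(Y=1) = 24/59, P(Y=2) = 35/59

Enumerate traces; 12 have nonzero weight after conditioning:
  (X=1, V=5, Z=0, Y=1, U=1, W=0) weight 1/280
  (X=1, V=5, Z=0, Y=1, U=1, W=1) weight 1/420
  (X=1, V=5, Z=0, Y=2, U=0, W=0) weight 1/480
  (X=1, V=5, Z=0, Y=2, U=0, W=1) weight 1/720
  (X=1, V=5, Z=0, Y=2, U=2, W=0) weight 1/320
  (X=1, V=5, Z=0, Y=2, U=2, W=1) weight 1/480
  (X=1, V=5, Z=1, Y=1, U=1, W=0) weight 1/56
  (X=1, V=5, Z=1, Y=1, U=1, W=1) weight 1/84
  … 4 more
Group by Y:
  weight(Y=1) = 1/28
  weight(Y=2) = 5/96
Total weight = 1/28 + 5/96 = 59/672
P(Y=1 | obs) = 1/28 / 59/672 = 24/59
P(Y=2 | obs) = 5/96 / 59/672 = 35/59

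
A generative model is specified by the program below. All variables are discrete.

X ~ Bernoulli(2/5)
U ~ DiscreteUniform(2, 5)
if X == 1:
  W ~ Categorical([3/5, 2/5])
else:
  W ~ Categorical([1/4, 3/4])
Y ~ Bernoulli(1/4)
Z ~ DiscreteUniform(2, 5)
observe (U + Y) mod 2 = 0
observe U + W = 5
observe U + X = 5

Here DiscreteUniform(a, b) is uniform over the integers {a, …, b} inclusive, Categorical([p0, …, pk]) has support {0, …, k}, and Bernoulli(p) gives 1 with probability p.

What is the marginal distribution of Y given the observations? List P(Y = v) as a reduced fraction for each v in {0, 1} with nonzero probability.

Enumerate traces; 8 have nonzero weight after conditioning:
  (X=0, U=5, W=0, Y=1, Z=2) weight 3/1280
  (X=0, U=5, W=0, Y=1, Z=3) weight 3/1280
  (X=0, U=5, W=0, Y=1, Z=4) weight 3/1280
  (X=0, U=5, W=0, Y=1, Z=5) weight 3/1280
  (X=1, U=4, W=1, Y=0, Z=2) weight 3/400
  (X=1, U=4, W=1, Y=0, Z=3) weight 3/400
  (X=1, U=4, W=1, Y=0, Z=4) weight 3/400
  (X=1, U=4, W=1, Y=0, Z=5) weight 3/400
Group by Y:
  weight(Y=0) = 3/100
  weight(Y=1) = 3/320
Total weight = 3/100 + 3/320 = 63/1600
P(Y=0 | obs) = 3/100 / 63/1600 = 16/21
P(Y=1 | obs) = 3/320 / 63/1600 = 5/21

P(Y=0) = 16/21, P(Y=1) = 5/21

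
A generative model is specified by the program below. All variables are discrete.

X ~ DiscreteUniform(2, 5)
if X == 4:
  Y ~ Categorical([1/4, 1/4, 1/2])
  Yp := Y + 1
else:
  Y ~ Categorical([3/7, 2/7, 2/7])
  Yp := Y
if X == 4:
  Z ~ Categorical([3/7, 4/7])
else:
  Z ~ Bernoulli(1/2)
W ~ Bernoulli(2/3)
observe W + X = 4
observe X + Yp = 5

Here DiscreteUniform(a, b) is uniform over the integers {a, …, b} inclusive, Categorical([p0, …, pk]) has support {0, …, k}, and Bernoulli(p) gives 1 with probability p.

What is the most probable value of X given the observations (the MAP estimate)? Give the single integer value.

Enumerate traces; 4 have nonzero weight after conditioning:
  (X=3, Y=2, Z=0, W=1) weight 1/42
  (X=3, Y=2, Z=1, W=1) weight 1/42
  (X=4, Y=0, Z=0, W=0) weight 1/112
  (X=4, Y=0, Z=1, W=0) weight 1/84
Group by X:
  weight(X=3) = 1/21
  weight(X=4) = 1/48
Total weight = 1/21 + 1/48 = 23/336
P(X=3 | obs) = 1/21 / 23/336 = 16/23
P(X=4 | obs) = 1/48 / 23/336 = 7/23
argmax = 3

argmax_v P(X = v | obs) = 3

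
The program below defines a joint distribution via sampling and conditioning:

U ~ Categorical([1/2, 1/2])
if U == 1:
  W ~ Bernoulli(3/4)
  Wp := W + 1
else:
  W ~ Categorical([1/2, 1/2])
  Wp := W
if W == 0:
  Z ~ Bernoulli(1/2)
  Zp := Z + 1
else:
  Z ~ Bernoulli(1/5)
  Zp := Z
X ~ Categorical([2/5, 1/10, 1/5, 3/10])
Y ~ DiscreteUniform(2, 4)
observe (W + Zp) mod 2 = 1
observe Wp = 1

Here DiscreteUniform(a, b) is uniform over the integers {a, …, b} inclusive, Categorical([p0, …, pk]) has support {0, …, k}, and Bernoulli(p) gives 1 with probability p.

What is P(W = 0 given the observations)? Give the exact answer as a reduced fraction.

P(W = 0 | obs) = 5/21

Enumerate traces; 24 have nonzero weight after conditioning:
  (U=0, W=1, Z=0, X=0, Y=2) weight 2/75
  (U=0, W=1, Z=0, X=0, Y=3) weight 2/75
  (U=0, W=1, Z=0, X=0, Y=4) weight 2/75
  (U=0, W=1, Z=0, X=1, Y=2) weight 1/150
  (U=0, W=1, Z=0, X=1, Y=3) weight 1/150
  (U=0, W=1, Z=0, X=1, Y=4) weight 1/150
  (U=0, W=1, Z=0, X=2, Y=2) weight 1/75
  (U=0, W=1, Z=0, X=2, Y=3) weight 1/75
  (U=1, W=0, Z=0, X=0, Y=2) weight 1/120
  … 15 more
Group by W:
  weight(W=0) = 1/16
  weight(W=1) = 1/5
Total weight = 1/16 + 1/5 = 21/80
P(W=0 | obs) = 1/16 / 21/80 = 5/21
P(W=1 | obs) = 1/5 / 21/80 = 16/21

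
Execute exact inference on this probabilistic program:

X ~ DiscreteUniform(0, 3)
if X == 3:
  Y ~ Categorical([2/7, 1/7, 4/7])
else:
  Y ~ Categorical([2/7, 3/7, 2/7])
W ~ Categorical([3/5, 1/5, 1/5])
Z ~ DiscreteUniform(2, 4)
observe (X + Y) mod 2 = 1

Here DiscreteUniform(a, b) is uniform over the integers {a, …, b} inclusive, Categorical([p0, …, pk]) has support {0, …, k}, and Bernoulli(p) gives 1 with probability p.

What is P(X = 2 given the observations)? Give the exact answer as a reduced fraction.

P(X = 2 | obs) = 3/16

Enumerate traces; 54 have nonzero weight after conditioning:
  (X=0, Y=1, W=0, Z=2) weight 3/140
  (X=0, Y=1, W=0, Z=3) weight 3/140
  (X=0, Y=1, W=0, Z=4) weight 3/140
  (X=0, Y=1, W=1, Z=2) weight 1/140
  (X=0, Y=1, W=1, Z=3) weight 1/140
  (X=0, Y=1, W=1, Z=4) weight 1/140
  (X=0, Y=1, W=2, Z=2) weight 1/140
  (X=0, Y=1, W=2, Z=3) weight 1/140
  (X=1, Y=0, W=0, Z=2) weight 1/70
  (X=2, Y=1, W=0, Z=2) weight 3/140
  … 44 more
Group by X:
  weight(X=0) = 3/28
  weight(X=1) = 1/7
  weight(X=2) = 3/28
  weight(X=3) = 3/14
Total weight = 3/28 + 1/7 + 3/28 + 3/14 = 4/7
P(X=0 | obs) = 3/28 / 4/7 = 3/16
P(X=1 | obs) = 1/7 / 4/7 = 1/4
P(X=2 | obs) = 3/28 / 4/7 = 3/16
P(X=3 | obs) = 3/14 / 4/7 = 3/8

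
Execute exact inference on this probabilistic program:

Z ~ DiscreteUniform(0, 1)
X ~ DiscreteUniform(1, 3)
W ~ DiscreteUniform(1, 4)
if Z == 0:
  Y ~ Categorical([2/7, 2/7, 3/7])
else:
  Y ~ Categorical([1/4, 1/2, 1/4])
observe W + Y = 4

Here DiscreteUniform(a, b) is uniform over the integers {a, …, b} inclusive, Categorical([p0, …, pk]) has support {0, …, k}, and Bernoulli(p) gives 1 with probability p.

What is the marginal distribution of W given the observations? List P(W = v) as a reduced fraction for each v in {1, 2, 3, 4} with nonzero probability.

P(W=2) = 19/56, P(W=3) = 11/28, P(W=4) = 15/56

Enumerate traces; 18 have nonzero weight after conditioning:
  (Z=0, X=1, W=2, Y=2) weight 1/56
  (Z=0, X=1, W=3, Y=1) weight 1/84
  (Z=0, X=1, W=4, Y=0) weight 1/84
  (Z=0, X=2, W=2, Y=2) weight 1/56
  (Z=0, X=2, W=3, Y=1) weight 1/84
  (Z=0, X=2, W=4, Y=0) weight 1/84
  (Z=0, X=3, W=2, Y=2) weight 1/56
  (Z=0, X=3, W=3, Y=1) weight 1/84
  … 10 more
Group by W:
  weight(W=2) = 19/224
  weight(W=3) = 11/112
  weight(W=4) = 15/224
Total weight = 19/224 + 11/112 + 15/224 = 1/4
P(W=2 | obs) = 19/224 / 1/4 = 19/56
P(W=3 | obs) = 11/112 / 1/4 = 11/28
P(W=4 | obs) = 15/224 / 1/4 = 15/56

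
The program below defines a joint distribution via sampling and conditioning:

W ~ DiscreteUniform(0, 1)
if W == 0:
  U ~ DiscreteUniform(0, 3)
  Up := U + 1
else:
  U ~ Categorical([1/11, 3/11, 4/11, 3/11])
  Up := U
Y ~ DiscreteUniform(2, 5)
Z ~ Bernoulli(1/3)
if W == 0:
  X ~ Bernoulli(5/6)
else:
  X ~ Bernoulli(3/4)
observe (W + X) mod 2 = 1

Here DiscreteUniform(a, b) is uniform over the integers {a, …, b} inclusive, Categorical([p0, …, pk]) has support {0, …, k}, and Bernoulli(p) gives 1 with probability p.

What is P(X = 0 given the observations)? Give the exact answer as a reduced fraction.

Enumerate traces; 64 have nonzero weight after conditioning:
  (W=0, U=0, Y=2, Z=0, X=1) weight 5/288
  (W=0, U=0, Y=2, Z=1, X=1) weight 5/576
  (W=0, U=0, Y=3, Z=0, X=1) weight 5/288
  (W=0, U=0, Y=3, Z=1, X=1) weight 5/576
  (W=0, U=0, Y=4, Z=0, X=1) weight 5/288
  (W=0, U=0, Y=4, Z=1, X=1) weight 5/576
  (W=0, U=0, Y=5, Z=0, X=1) weight 5/288
  (W=0, U=0, Y=5, Z=1, X=1) weight 5/576
  (W=1, U=0, Y=2, Z=0, X=0) weight 1/528
  … 55 more
Group by X:
  weight(X=0) = 1/8
  weight(X=1) = 5/12
Total weight = 1/8 + 5/12 = 13/24
P(X=0 | obs) = 1/8 / 13/24 = 3/13
P(X=1 | obs) = 5/12 / 13/24 = 10/13

P(X = 0 | obs) = 3/13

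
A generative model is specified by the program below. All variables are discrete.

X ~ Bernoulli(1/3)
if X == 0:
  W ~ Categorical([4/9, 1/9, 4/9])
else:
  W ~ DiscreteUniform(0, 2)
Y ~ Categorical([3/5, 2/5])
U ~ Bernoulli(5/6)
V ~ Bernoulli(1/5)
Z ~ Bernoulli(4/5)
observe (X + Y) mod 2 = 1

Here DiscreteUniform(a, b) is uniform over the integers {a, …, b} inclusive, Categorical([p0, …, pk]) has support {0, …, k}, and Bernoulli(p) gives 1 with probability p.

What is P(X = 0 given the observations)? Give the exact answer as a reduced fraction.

P(X = 0 | obs) = 4/7

Enumerate traces; 48 have nonzero weight after conditioning:
  (X=0, W=0, Y=1, U=0, V=0, Z=0) weight 32/10125
  (X=0, W=0, Y=1, U=0, V=0, Z=1) weight 128/10125
  (X=0, W=0, Y=1, U=0, V=1, Z=0) weight 8/10125
  (X=0, W=0, Y=1, U=0, V=1, Z=1) weight 32/10125
  (X=0, W=0, Y=1, U=1, V=0, Z=0) weight 32/2025
  (X=0, W=0, Y=1, U=1, V=0, Z=1) weight 128/2025
  (X=0, W=0, Y=1, U=1, V=1, Z=0) weight 8/2025
  (X=0, W=0, Y=1, U=1, V=1, Z=1) weight 32/2025
  (X=1, W=0, Y=0, U=0, V=0, Z=0) weight 2/1125
  … 39 more
Group by X:
  weight(X=0) = 4/15
  weight(X=1) = 1/5
Total weight = 4/15 + 1/5 = 7/15
P(X=0 | obs) = 4/15 / 7/15 = 4/7
P(X=1 | obs) = 1/5 / 7/15 = 3/7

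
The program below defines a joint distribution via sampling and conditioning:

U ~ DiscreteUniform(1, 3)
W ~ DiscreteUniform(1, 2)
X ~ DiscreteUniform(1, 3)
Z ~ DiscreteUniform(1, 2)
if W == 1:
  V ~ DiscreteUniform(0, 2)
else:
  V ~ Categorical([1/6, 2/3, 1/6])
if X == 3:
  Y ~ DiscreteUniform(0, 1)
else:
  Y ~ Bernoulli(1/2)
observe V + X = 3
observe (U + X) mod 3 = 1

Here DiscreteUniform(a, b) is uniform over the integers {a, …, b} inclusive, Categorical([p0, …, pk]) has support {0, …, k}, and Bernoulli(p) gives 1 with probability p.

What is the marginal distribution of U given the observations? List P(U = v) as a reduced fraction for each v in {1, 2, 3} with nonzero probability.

Enumerate traces; 24 have nonzero weight after conditioning:
  (U=1, W=1, X=3, Z=1, V=0, Y=0) weight 1/216
  (U=1, W=1, X=3, Z=1, V=0, Y=1) weight 1/216
  (U=1, W=1, X=3, Z=2, V=0, Y=0) weight 1/216
  (U=1, W=1, X=3, Z=2, V=0, Y=1) weight 1/216
  (U=1, W=2, X=3, Z=1, V=0, Y=0) weight 1/432
  (U=1, W=2, X=3, Z=1, V=0, Y=1) weight 1/432
  (U=1, W=2, X=3, Z=2, V=0, Y=0) weight 1/432
  (U=1, W=2, X=3, Z=2, V=0, Y=1) weight 1/432
  (U=2, W=1, X=2, Z=1, V=1, Y=0) weight 1/216
  (U=3, W=1, X=1, Z=1, V=2, Y=0) weight 1/216
  … 14 more
Group by U:
  weight(U=1) = 1/36
  weight(U=2) = 1/18
  weight(U=3) = 1/36
Total weight = 1/36 + 1/18 + 1/36 = 1/9
P(U=1 | obs) = 1/36 / 1/9 = 1/4
P(U=2 | obs) = 1/18 / 1/9 = 1/2
P(U=3 | obs) = 1/36 / 1/9 = 1/4

P(U=1) = 1/4, P(U=2) = 1/2, P(U=3) = 1/4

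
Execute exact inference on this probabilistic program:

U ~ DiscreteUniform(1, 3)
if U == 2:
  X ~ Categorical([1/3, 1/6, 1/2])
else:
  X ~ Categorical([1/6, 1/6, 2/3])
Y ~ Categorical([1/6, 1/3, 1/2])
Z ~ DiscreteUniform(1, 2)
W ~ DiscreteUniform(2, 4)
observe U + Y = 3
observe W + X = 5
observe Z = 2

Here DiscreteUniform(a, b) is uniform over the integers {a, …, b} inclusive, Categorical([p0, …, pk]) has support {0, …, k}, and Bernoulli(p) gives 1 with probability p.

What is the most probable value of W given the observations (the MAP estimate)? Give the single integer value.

argmax_v P(W = v | obs) = 3

Enumerate traces; 6 have nonzero weight after conditioning:
  (U=1, X=1, Y=2, Z=2, W=4) weight 1/216
  (U=1, X=2, Y=2, Z=2, W=3) weight 1/54
  (U=2, X=1, Y=1, Z=2, W=4) weight 1/324
  (U=2, X=2, Y=1, Z=2, W=3) weight 1/108
  (U=3, X=1, Y=0, Z=2, W=4) weight 1/648
  (U=3, X=2, Y=0, Z=2, W=3) weight 1/162
Group by W:
  weight(W=3) = 11/324
  weight(W=4) = 1/108
Total weight = 11/324 + 1/108 = 7/162
P(W=3 | obs) = 11/324 / 7/162 = 11/14
P(W=4 | obs) = 1/108 / 7/162 = 3/14
argmax = 3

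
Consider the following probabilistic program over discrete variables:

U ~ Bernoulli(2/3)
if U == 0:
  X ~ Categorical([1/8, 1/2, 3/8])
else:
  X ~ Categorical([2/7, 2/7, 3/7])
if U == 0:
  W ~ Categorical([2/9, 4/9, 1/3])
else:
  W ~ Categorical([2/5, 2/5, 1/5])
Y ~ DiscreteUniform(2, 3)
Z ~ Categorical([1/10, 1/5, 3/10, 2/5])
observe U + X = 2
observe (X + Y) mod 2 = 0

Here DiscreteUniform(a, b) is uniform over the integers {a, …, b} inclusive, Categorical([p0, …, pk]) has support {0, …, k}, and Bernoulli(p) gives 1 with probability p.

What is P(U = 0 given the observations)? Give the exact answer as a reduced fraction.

Enumerate traces; 24 have nonzero weight after conditioning:
  (U=0, X=2, W=0, Y=2, Z=0) weight 1/720
  (U=0, X=2, W=0, Y=2, Z=1) weight 1/360
  (U=0, X=2, W=0, Y=2, Z=2) weight 1/240
  (U=0, X=2, W=0, Y=2, Z=3) weight 1/180
  (U=0, X=2, W=1, Y=2, Z=0) weight 1/360
  (U=0, X=2, W=1, Y=2, Z=1) weight 1/180
  (U=0, X=2, W=1, Y=2, Z=2) weight 1/120
  (U=0, X=2, W=1, Y=2, Z=3) weight 1/90
  (U=1, X=1, W=0, Y=3, Z=0) weight 2/525
  … 15 more
Group by U:
  weight(U=0) = 1/16
  weight(U=1) = 2/21
Total weight = 1/16 + 2/21 = 53/336
P(U=0 | obs) = 1/16 / 53/336 = 21/53
P(U=1 | obs) = 2/21 / 53/336 = 32/53

P(U = 0 | obs) = 21/53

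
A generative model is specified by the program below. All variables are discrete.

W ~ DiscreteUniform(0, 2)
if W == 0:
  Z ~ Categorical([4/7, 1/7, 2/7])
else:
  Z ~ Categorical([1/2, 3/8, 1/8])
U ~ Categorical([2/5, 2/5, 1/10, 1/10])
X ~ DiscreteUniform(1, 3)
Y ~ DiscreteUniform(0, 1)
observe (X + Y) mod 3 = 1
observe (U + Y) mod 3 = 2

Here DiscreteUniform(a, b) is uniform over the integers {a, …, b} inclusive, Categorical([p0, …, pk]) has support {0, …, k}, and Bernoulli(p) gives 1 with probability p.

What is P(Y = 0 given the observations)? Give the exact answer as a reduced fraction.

Enumerate traces; 18 have nonzero weight after conditioning:
  (W=0, Z=0, U=1, X=3, Y=1) weight 4/315
  (W=0, Z=0, U=2, X=1, Y=0) weight 1/315
  (W=0, Z=1, U=1, X=3, Y=1) weight 1/315
  (W=0, Z=1, U=2, X=1, Y=0) weight 1/1260
  (W=0, Z=2, U=1, X=3, Y=1) weight 2/315
  (W=0, Z=2, U=2, X=1, Y=0) weight 1/630
  (W=1, Z=0, U=1, X=3, Y=1) weight 1/90
  (W=1, Z=0, U=2, X=1, Y=0) weight 1/360
  … 10 more
Group by Y:
  weight(Y=0) = 1/60
  weight(Y=1) = 1/15
Total weight = 1/60 + 1/15 = 1/12
P(Y=0 | obs) = 1/60 / 1/12 = 1/5
P(Y=1 | obs) = 1/15 / 1/12 = 4/5

P(Y = 0 | obs) = 1/5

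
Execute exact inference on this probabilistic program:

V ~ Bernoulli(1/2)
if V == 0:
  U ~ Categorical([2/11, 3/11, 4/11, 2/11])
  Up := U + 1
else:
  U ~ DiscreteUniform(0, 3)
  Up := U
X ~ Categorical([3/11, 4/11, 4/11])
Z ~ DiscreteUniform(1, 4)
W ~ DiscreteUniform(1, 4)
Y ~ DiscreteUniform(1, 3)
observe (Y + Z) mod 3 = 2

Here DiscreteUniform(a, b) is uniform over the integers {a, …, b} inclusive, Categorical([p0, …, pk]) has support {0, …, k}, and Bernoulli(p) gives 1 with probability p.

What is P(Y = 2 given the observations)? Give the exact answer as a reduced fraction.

Enumerate traces; 384 have nonzero weight after conditioning:
  (V=0, U=0, X=0, Z=1, W=1, Y=1) weight 1/1936
  (V=0, U=0, X=0, Z=1, W=2, Y=1) weight 1/1936
  (V=0, U=0, X=0, Z=1, W=3, Y=1) weight 1/1936
  (V=0, U=0, X=0, Z=1, W=4, Y=1) weight 1/1936
  (V=0, U=0, X=0, Z=2, W=1, Y=3) weight 1/1936
  (V=0, U=0, X=0, Z=2, W=2, Y=3) weight 1/1936
  (V=0, U=0, X=0, Z=2, W=3, Y=3) weight 1/1936
  (V=0, U=0, X=0, Z=2, W=4, Y=3) weight 1/1936
  (V=0, U=0, X=0, Z=3, W=1, Y=2) weight 1/1936
  … 375 more
Group by Y:
  weight(Y=1) = 1/6
  weight(Y=2) = 1/12
  weight(Y=3) = 1/12
Total weight = 1/6 + 1/12 + 1/12 = 1/3
P(Y=1 | obs) = 1/6 / 1/3 = 1/2
P(Y=2 | obs) = 1/12 / 1/3 = 1/4
P(Y=3 | obs) = 1/12 / 1/3 = 1/4

P(Y = 2 | obs) = 1/4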